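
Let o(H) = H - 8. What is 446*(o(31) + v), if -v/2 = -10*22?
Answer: 206498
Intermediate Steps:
o(H) = -8 + H
v = 440 (v = -(-20)*22 = -2*(-220) = 440)
446*(o(31) + v) = 446*((-8 + 31) + 440) = 446*(23 + 440) = 446*463 = 206498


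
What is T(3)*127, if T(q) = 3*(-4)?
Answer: -1524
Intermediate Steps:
T(q) = -12
T(3)*127 = -12*127 = -1524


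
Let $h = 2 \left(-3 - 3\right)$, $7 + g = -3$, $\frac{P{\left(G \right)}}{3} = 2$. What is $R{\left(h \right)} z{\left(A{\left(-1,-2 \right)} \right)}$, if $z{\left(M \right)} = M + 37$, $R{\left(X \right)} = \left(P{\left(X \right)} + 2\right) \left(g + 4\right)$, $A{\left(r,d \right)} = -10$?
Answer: $-1296$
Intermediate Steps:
$P{\left(G \right)} = 6$ ($P{\left(G \right)} = 3 \cdot 2 = 6$)
$g = -10$ ($g = -7 - 3 = -10$)
$h = -12$ ($h = 2 \left(-6\right) = -12$)
$R{\left(X \right)} = -48$ ($R{\left(X \right)} = \left(6 + 2\right) \left(-10 + 4\right) = 8 \left(-6\right) = -48$)
$z{\left(M \right)} = 37 + M$
$R{\left(h \right)} z{\left(A{\left(-1,-2 \right)} \right)} = - 48 \left(37 - 10\right) = \left(-48\right) 27 = -1296$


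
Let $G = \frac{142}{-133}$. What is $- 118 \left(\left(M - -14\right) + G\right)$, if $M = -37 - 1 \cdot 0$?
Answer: $\frac{377718}{133} \approx 2840.0$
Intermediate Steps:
$M = -37$ ($M = -37 - 0 = -37 + 0 = -37$)
$G = - \frac{142}{133}$ ($G = 142 \left(- \frac{1}{133}\right) = - \frac{142}{133} \approx -1.0677$)
$- 118 \left(\left(M - -14\right) + G\right) = - 118 \left(\left(-37 - -14\right) - \frac{142}{133}\right) = - 118 \left(\left(-37 + 14\right) - \frac{142}{133}\right) = - 118 \left(-23 - \frac{142}{133}\right) = \left(-118\right) \left(- \frac{3201}{133}\right) = \frac{377718}{133}$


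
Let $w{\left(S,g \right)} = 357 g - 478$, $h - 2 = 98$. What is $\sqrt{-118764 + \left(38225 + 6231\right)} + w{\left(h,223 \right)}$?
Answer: $79133 + 2 i \sqrt{18577} \approx 79133.0 + 272.59 i$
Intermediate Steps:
$h = 100$ ($h = 2 + 98 = 100$)
$w{\left(S,g \right)} = -478 + 357 g$
$\sqrt{-118764 + \left(38225 + 6231\right)} + w{\left(h,223 \right)} = \sqrt{-118764 + \left(38225 + 6231\right)} + \left(-478 + 357 \cdot 223\right) = \sqrt{-118764 + 44456} + \left(-478 + 79611\right) = \sqrt{-74308} + 79133 = 2 i \sqrt{18577} + 79133 = 79133 + 2 i \sqrt{18577}$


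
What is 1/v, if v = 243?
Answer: 1/243 ≈ 0.0041152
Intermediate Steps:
1/v = 1/243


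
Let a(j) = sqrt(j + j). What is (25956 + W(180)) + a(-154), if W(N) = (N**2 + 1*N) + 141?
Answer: 58677 + 2*I*sqrt(77) ≈ 58677.0 + 17.55*I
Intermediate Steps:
W(N) = 141 + N + N**2 (W(N) = (N**2 + N) + 141 = (N + N**2) + 141 = 141 + N + N**2)
a(j) = sqrt(2)*sqrt(j) (a(j) = sqrt(2*j) = sqrt(2)*sqrt(j))
(25956 + W(180)) + a(-154) = (25956 + (141 + 180 + 180**2)) + sqrt(2)*sqrt(-154) = (25956 + (141 + 180 + 32400)) + sqrt(2)*(I*sqrt(154)) = (25956 + 32721) + 2*I*sqrt(77) = 58677 + 2*I*sqrt(77)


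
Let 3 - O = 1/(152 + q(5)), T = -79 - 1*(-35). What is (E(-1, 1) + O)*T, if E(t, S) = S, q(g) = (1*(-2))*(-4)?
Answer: -7029/40 ≈ -175.73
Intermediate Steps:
q(g) = 8 (q(g) = -2*(-4) = 8)
T = -44 (T = -79 + 35 = -44)
O = 479/160 (O = 3 - 1/(152 + 8) = 3 - 1/160 = 479/160 ≈ 2.9938)
(E(-1, 1) + O)*T = (1 + 479/160)*(-44) = (639/160)*(-44) = -7029/40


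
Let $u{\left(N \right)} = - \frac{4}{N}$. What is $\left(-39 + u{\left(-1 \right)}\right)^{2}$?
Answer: $1225$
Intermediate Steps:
$\left(-39 + u{\left(-1 \right)}\right)^{2} = \left(-39 - \frac{4}{-1}\right)^{2} = \left(-39 - -4\right)^{2} = \left(-39 + 4\right)^{2} = \left(-35\right)^{2} = 1225$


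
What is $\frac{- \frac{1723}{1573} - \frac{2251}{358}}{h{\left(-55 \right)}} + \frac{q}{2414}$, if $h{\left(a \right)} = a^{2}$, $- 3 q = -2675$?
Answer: $\frac{1131675046064}{3084151173675} \approx 0.36693$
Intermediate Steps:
$q = \frac{2675}{3}$ ($q = \left(- \frac{1}{3}\right) \left(-2675\right) = \frac{2675}{3} \approx 891.67$)
$\frac{- \frac{1723}{1573} - \frac{2251}{358}}{h{\left(-55 \right)}} + \frac{q}{2414} = \frac{- \frac{1723}{1573} - \frac{2251}{358}}{\left(-55\right)^{2}} + \frac{2675}{3 \cdot 2414} = \frac{\left(-1723\right) \frac{1}{1573} - \frac{2251}{358}}{3025} + \frac{2675}{3} \cdot \frac{1}{2414} = \left(- \frac{1723}{1573} - \frac{2251}{358}\right) \frac{1}{3025} + \frac{2675}{7242} = \left(- \frac{4157657}{563134}\right) \frac{1}{3025} + \frac{2675}{7242} = - \frac{4157657}{1703480350} + \frac{2675}{7242} = \frac{1131675046064}{3084151173675}$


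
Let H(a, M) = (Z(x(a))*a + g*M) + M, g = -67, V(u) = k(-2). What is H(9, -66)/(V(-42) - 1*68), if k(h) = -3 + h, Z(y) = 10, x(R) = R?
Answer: -4446/73 ≈ -60.904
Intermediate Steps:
V(u) = -5 (V(u) = -3 - 2 = -5)
H(a, M) = -66*M + 10*a (H(a, M) = (10*a - 67*M) + M = (-67*M + 10*a) + M = -66*M + 10*a)
H(9, -66)/(V(-42) - 1*68) = (-66*(-66) + 10*9)/(-5 - 1*68) = (4356 + 90)/(-5 - 68) = 4446/(-73) = 4446*(-1/73) = -4446/73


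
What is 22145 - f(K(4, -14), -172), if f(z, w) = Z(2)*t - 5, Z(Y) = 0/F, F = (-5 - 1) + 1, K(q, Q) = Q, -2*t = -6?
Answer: 22150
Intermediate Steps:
t = 3 (t = -½*(-6) = 3)
F = -5 (F = -6 + 1 = -5)
Z(Y) = 0 (Z(Y) = 0/(-5) = 0*(-⅕) = 0)
f(z, w) = -5 (f(z, w) = 0*3 - 5 = 0 - 5 = -5)
22145 - f(K(4, -14), -172) = 22145 - 1*(-5) = 22145 + 5 = 22150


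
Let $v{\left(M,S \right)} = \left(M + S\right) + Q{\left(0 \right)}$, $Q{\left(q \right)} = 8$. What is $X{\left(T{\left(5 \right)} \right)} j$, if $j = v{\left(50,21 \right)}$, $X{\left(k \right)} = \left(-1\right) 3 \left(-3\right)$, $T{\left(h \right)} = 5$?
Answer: $711$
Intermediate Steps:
$X{\left(k \right)} = 9$ ($X{\left(k \right)} = \left(-3\right) \left(-3\right) = 9$)
$v{\left(M,S \right)} = 8 + M + S$ ($v{\left(M,S \right)} = \left(M + S\right) + 8 = 8 + M + S$)
$j = 79$ ($j = 8 + 50 + 21 = 79$)
$X{\left(T{\left(5 \right)} \right)} j = 9 \cdot 79 = 711$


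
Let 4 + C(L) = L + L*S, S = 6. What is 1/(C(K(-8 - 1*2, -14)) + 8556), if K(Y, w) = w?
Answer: 1/8454 ≈ 0.00011829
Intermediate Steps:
C(L) = -4 + 7*L (C(L) = -4 + (L + L*6) = -4 + (L + 6*L) = -4 + 7*L)
1/(C(K(-8 - 1*2, -14)) + 8556) = 1/((-4 + 7*(-14)) + 8556) = 1/((-4 - 98) + 8556) = 1/(-102 + 8556) = 1/8454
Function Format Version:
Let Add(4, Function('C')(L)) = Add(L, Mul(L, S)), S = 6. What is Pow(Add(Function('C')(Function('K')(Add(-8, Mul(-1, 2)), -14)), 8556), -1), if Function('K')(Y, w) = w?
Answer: Rational(1, 8454) ≈ 0.00011829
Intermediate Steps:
Function('C')(L) = Add(-4, Mul(7, L)) (Function('C')(L) = Add(-4, Add(L, Mul(L, 6))) = Add(-4, Add(L, Mul(6, L))) = Add(-4, Mul(7, L)))
Pow(Add(Function('C')(Function('K')(Add(-8, Mul(-1, 2)), -14)), 8556), -1) = Pow(Add(Add(-4, Mul(7, -14)), 8556), -1) = Pow(Add(Add(-4, -98), 8556), -1) = Pow(Add(-102, 8556), -1) = Pow(8454, -1) = Rational(1, 8454)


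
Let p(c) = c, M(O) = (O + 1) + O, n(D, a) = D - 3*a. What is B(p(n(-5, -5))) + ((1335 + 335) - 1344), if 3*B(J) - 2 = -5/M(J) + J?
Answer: 20785/63 ≈ 329.92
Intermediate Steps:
M(O) = 1 + 2*O (M(O) = (1 + O) + O = 1 + 2*O)
B(J) = ⅔ - 5/(3*(1 + 2*J)) + J/3 (B(J) = ⅔ + (-5/(1 + 2*J) + J)/3 = ⅔ + (J - 5/(1 + 2*J))/3 = ⅔ + (-5/(3*(1 + 2*J)) + J/3) = ⅔ - 5/(3*(1 + 2*J)) + J/3)
B(p(n(-5, -5))) + ((1335 + 335) - 1344) = (-5 + (1 + 2*(-5 - 3*(-5)))*(2 + (-5 - 3*(-5))))/(3*(1 + 2*(-5 - 3*(-5)))) + ((1335 + 335) - 1344) = (-5 + (1 + 2*(-5 + 15))*(2 + (-5 + 15)))/(3*(1 + 2*(-5 + 15))) + (1670 - 1344) = (-5 + (1 + 2*10)*(2 + 10))/(3*(1 + 2*10)) + 326 = (-5 + (1 + 20)*12)/(3*(1 + 20)) + 326 = (⅓)*(-5 + 21*12)/21 + 326 = (⅓)*(1/21)*(-5 + 252) + 326 = (⅓)*(1/21)*247 + 326 = 247/63 + 326 = 20785/63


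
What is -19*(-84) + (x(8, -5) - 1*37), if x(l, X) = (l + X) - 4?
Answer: 1558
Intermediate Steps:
x(l, X) = -4 + X + l (x(l, X) = (X + l) - 4 = -4 + X + l)
-19*(-84) + (x(8, -5) - 1*37) = -19*(-84) + ((-4 - 5 + 8) - 1*37) = 1596 + (-1 - 37) = 1596 - 38 = 1558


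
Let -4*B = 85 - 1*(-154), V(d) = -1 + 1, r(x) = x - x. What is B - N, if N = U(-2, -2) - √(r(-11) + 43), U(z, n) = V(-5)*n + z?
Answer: -231/4 + √43 ≈ -51.193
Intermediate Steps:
r(x) = 0
V(d) = 0
B = -239/4 (B = -(85 - 1*(-154))/4 = -(85 + 154)/4 = -¼*239 = -239/4 ≈ -59.750)
U(z, n) = z (U(z, n) = 0*n + z = 0 + z = z)
N = -2 - √43 (N = -2 - √(0 + 43) = -2 - √43 ≈ -8.5574)
B - N = -239/4 - (-2 - √43) = -239/4 + (2 + √43) = -231/4 + √43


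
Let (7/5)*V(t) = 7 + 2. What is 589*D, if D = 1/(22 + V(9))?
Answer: 4123/199 ≈ 20.719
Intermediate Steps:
V(t) = 45/7 (V(t) = 5*(7 + 2)/7 = (5/7)*9 = 45/7)
D = 7/199 (D = 1/(22 + 45/7) = 1/(199/7) = 7/199 ≈ 0.035176)
589*D = 589*(7/199) = 4123/199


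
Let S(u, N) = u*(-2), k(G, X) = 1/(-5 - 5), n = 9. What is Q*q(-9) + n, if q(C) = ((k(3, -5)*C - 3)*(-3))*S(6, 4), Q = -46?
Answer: 17433/5 ≈ 3486.6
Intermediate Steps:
k(G, X) = -⅒ (k(G, X) = 1/(-10) = -⅒)
S(u, N) = -2*u
q(C) = -108 - 18*C/5 (q(C) = ((-C/10 - 3)*(-3))*(-2*6) = ((-3 - C/10)*(-3))*(-12) = (9 + 3*C/10)*(-12) = -108 - 18*C/5)
Q*q(-9) + n = -46*(-108 - 18/5*(-9)) + 9 = -46*(-108 + 162/5) + 9 = -46*(-378/5) + 9 = 17388/5 + 9 = 17433/5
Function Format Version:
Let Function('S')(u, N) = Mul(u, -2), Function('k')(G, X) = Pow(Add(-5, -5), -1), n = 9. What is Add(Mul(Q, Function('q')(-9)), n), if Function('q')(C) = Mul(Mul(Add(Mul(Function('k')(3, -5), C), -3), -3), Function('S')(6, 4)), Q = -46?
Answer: Rational(17433, 5) ≈ 3486.6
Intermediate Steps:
Function('k')(G, X) = Rational(-1, 10) (Function('k')(G, X) = Pow(-10, -1) = Rational(-1, 10))
Function('S')(u, N) = Mul(-2, u)
Function('q')(C) = Add(-108, Mul(Rational(-18, 5), C)) (Function('q')(C) = Mul(Mul(Add(Mul(Rational(-1, 10), C), -3), -3), Mul(-2, 6)) = Mul(Mul(Add(-3, Mul(Rational(-1, 10), C)), -3), -12) = Mul(Add(9, Mul(Rational(3, 10), C)), -12) = Add(-108, Mul(Rational(-18, 5), C)))
Add(Mul(Q, Function('q')(-9)), n) = Add(Mul(-46, Add(-108, Mul(Rational(-18, 5), -9))), 9) = Add(Mul(-46, Add(-108, Rational(162, 5))), 9) = Add(Mul(-46, Rational(-378, 5)), 9) = Add(Rational(17388, 5), 9) = Rational(17433, 5)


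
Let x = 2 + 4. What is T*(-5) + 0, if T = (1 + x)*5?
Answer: -175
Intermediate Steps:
x = 6
T = 35 (T = (1 + 6)*5 = 7*5 = 35)
T*(-5) + 0 = 35*(-5) + 0 = -175 + 0 = -175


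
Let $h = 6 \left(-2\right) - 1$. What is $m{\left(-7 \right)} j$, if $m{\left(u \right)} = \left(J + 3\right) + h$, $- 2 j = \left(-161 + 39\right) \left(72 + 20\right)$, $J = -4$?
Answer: $-78568$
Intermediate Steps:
$h = -13$ ($h = -12 - 1 = -13$)
$j = 5612$ ($j = - \frac{\left(-161 + 39\right) \left(72 + 20\right)}{2} = - \frac{\left(-122\right) 92}{2} = \left(- \frac{1}{2}\right) \left(-11224\right) = 5612$)
$m{\left(u \right)} = -14$ ($m{\left(u \right)} = \left(-4 + 3\right) - 13 = -1 - 13 = -14$)
$m{\left(-7 \right)} j = \left(-14\right) 5612 = -78568$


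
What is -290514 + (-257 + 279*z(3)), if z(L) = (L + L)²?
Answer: -280727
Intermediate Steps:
z(L) = 4*L² (z(L) = (2*L)² = 4*L²)
-290514 + (-257 + 279*z(3)) = -290514 + (-257 + 279*(4*3²)) = -290514 + (-257 + 279*(4*9)) = -290514 + (-257 + 279*36) = -290514 + (-257 + 10044) = -290514 + 9787 = -280727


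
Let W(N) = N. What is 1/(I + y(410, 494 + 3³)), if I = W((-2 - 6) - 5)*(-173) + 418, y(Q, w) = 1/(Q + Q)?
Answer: 820/2186941 ≈ 0.00037495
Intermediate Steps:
y(Q, w) = 1/(2*Q)
I = 2667 (I = ((-2 - 6) - 5)*(-173) + 418 = (-8 - 5)*(-173) + 418 = -13*(-173) + 418 = 2249 + 418 = 2667)
1/(I + y(410, 494 + 3³)) = 1/(2667 + (½)/410) = 1/(2667 + (½)*(1/410)) = 1/(2667 + 1/820) = 1/(2186941/820) = 820/2186941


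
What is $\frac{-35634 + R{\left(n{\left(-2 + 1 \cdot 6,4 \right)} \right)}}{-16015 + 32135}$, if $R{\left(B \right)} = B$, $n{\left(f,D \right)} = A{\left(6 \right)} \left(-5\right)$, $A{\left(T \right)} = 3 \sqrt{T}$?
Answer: $- \frac{17817}{8060} - \frac{3 \sqrt{6}}{3224} \approx -2.2128$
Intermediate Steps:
$n{\left(f,D \right)} = - 15 \sqrt{6}$ ($n{\left(f,D \right)} = 3 \sqrt{6} \left(-5\right) = - 15 \sqrt{6}$)
$\frac{-35634 + R{\left(n{\left(-2 + 1 \cdot 6,4 \right)} \right)}}{-16015 + 32135} = \frac{-35634 - 15 \sqrt{6}}{-16015 + 32135} = \frac{-35634 - 15 \sqrt{6}}{16120} = \left(-35634 - 15 \sqrt{6}\right) \frac{1}{16120} = - \frac{17817}{8060} - \frac{3 \sqrt{6}}{3224}$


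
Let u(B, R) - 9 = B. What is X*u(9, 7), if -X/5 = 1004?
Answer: -90360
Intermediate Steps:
X = -5020 (X = -5*1004 = -5020)
u(B, R) = 9 + B
X*u(9, 7) = -5020*(9 + 9) = -5020*18 = -90360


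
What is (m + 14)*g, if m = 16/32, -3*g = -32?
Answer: 464/3 ≈ 154.67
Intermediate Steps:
g = 32/3 (g = -⅓*(-32) = 32/3 ≈ 10.667)
m = ½ (m = 16*(1/32) = ½ ≈ 0.50000)
(m + 14)*g = (½ + 14)*(32/3) = (29/2)*(32/3) = 464/3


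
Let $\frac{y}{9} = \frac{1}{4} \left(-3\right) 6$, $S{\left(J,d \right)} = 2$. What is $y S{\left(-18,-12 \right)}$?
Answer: $-81$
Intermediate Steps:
$y = - \frac{81}{2}$ ($y = 9 \cdot \frac{1}{4} \left(-3\right) 6 = 9 \left(\left(- \frac{3}{4}\right) 6\right) = 9 \left(- \frac{9}{2}\right) = - \frac{81}{2} \approx -40.5$)
$y S{\left(-18,-12 \right)} = \left(- \frac{81}{2}\right) 2 = -81$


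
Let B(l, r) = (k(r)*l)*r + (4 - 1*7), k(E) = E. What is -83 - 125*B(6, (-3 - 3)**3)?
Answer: -34991708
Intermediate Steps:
B(l, r) = -3 + l*r**2 (B(l, r) = (r*l)*r + (4 - 1*7) = (l*r)*r + (4 - 7) = l*r**2 - 3 = -3 + l*r**2)
-83 - 125*B(6, (-3 - 3)**3) = -83 - 125*(-3 + 6*((-3 - 3)**3)**2) = -83 - 125*(-3 + 6*((-6)**3)**2) = -83 - 125*(-3 + 6*(-216)**2) = -83 - 125*(-3 + 6*46656) = -83 - 125*(-3 + 279936) = -83 - 125*279933 = -83 - 34991625 = -34991708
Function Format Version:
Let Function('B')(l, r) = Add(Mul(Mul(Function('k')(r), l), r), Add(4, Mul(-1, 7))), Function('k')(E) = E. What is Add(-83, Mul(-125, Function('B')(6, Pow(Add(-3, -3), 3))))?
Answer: -34991708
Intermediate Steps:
Function('B')(l, r) = Add(-3, Mul(l, Pow(r, 2))) (Function('B')(l, r) = Add(Mul(Mul(r, l), r), Add(4, Mul(-1, 7))) = Add(Mul(Mul(l, r), r), Add(4, -7)) = Add(Mul(l, Pow(r, 2)), -3) = Add(-3, Mul(l, Pow(r, 2))))
Add(-83, Mul(-125, Function('B')(6, Pow(Add(-3, -3), 3)))) = Add(-83, Mul(-125, Add(-3, Mul(6, Pow(Pow(Add(-3, -3), 3), 2))))) = Add(-83, Mul(-125, Add(-3, Mul(6, Pow(Pow(-6, 3), 2))))) = Add(-83, Mul(-125, Add(-3, Mul(6, Pow(-216, 2))))) = Add(-83, Mul(-125, Add(-3, Mul(6, 46656)))) = Add(-83, Mul(-125, Add(-3, 279936))) = Add(-83, Mul(-125, 279933)) = Add(-83, -34991625) = -34991708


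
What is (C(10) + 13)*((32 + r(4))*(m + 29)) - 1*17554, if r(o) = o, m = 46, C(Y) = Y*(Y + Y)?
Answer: 557546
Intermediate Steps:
C(Y) = 2*Y**2 (C(Y) = Y*(2*Y) = 2*Y**2)
(C(10) + 13)*((32 + r(4))*(m + 29)) - 1*17554 = (2*10**2 + 13)*((32 + 4)*(46 + 29)) - 1*17554 = (2*100 + 13)*(36*75) - 17554 = (200 + 13)*2700 - 17554 = 213*2700 - 17554 = 575100 - 17554 = 557546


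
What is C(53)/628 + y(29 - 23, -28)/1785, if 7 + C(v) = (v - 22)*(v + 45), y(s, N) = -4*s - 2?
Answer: 5394007/1120980 ≈ 4.8119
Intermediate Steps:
y(s, N) = -2 - 4*s
C(v) = -7 + (-22 + v)*(45 + v) (C(v) = -7 + (v - 22)*(v + 45) = -7 + (-22 + v)*(45 + v))
C(53)/628 + y(29 - 23, -28)/1785 = (-997 + 53**2 + 23*53)/628 + (-2 - 4*(29 - 23))/1785 = (-997 + 2809 + 1219)*(1/628) + (-2 - 4*6)*(1/1785) = 3031*(1/628) + (-2 - 24)*(1/1785) = 3031/628 - 26*1/1785 = 3031/628 - 26/1785 = 5394007/1120980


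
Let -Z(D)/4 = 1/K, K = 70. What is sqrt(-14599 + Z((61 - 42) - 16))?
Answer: I*sqrt(17883845)/35 ≈ 120.83*I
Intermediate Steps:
Z(D) = -2/35 (Z(D) = -4/70 = -4*1/70 = -2/35)
sqrt(-14599 + Z((61 - 42) - 16)) = sqrt(-14599 - 2/35) = sqrt(-510967/35) = I*sqrt(17883845)/35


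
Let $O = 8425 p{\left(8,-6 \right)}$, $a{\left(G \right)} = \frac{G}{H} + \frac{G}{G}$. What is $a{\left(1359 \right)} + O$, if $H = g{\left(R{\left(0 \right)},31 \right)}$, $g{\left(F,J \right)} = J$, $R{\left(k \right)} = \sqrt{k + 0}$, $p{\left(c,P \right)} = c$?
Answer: $\frac{2090790}{31} \approx 67445.0$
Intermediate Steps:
$R{\left(k \right)} = \sqrt{k}$
$H = 31$
$a{\left(G \right)} = 1 + \frac{G}{31}$ ($a{\left(G \right)} = \frac{G}{31} + \frac{G}{G} = G \frac{1}{31} + 1 = \frac{G}{31} + 1 = 1 + \frac{G}{31}$)
$O = 67400$ ($O = 8425 \cdot 8 = 67400$)
$a{\left(1359 \right)} + O = \left(1 + \frac{1}{31} \cdot 1359\right) + 67400 = \left(1 + \frac{1359}{31}\right) + 67400 = \frac{1390}{31} + 67400 = \frac{2090790}{31}$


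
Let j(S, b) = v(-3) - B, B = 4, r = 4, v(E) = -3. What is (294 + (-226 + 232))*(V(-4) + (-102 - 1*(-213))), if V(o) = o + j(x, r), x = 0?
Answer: 30000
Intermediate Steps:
j(S, b) = -7 (j(S, b) = -3 - 1*4 = -3 - 4 = -7)
V(o) = -7 + o (V(o) = o - 7 = -7 + o)
(294 + (-226 + 232))*(V(-4) + (-102 - 1*(-213))) = (294 + (-226 + 232))*((-7 - 4) + (-102 - 1*(-213))) = (294 + 6)*(-11 + (-102 + 213)) = 300*(-11 + 111) = 300*100 = 30000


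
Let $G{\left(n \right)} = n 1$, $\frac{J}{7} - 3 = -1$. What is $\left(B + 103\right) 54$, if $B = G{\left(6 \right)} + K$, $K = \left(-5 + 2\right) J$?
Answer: $3618$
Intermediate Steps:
$J = 14$ ($J = 21 + 7 \left(-1\right) = 21 - 7 = 14$)
$K = -42$ ($K = \left(-5 + 2\right) 14 = \left(-3\right) 14 = -42$)
$G{\left(n \right)} = n$
$B = -36$ ($B = 6 - 42 = -36$)
$\left(B + 103\right) 54 = \left(-36 + 103\right) 54 = 67 \cdot 54 = 3618$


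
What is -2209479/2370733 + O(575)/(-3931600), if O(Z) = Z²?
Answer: -378824449381/372830954512 ≈ -1.0161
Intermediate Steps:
-2209479/2370733 + O(575)/(-3931600) = -2209479/2370733 + 575²/(-3931600) = -2209479*1/2370733 + 330625*(-1/3931600) = -2209479/2370733 - 13225/157264 = -378824449381/372830954512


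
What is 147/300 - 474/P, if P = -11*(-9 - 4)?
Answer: -40393/14300 ≈ -2.8247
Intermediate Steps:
P = 143 (P = -11*(-13) = 143)
147/300 - 474/P = 147/300 - 474/143 = 147*(1/300) - 474*1/143 = 49/100 - 474/143 = -40393/14300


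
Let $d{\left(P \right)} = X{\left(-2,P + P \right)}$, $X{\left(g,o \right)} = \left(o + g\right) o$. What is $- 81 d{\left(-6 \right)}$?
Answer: $-13608$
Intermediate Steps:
$X{\left(g,o \right)} = o \left(g + o\right)$ ($X{\left(g,o \right)} = \left(g + o\right) o = o \left(g + o\right)$)
$d{\left(P \right)} = 2 P \left(-2 + 2 P\right)$ ($d{\left(P \right)} = \left(P + P\right) \left(-2 + \left(P + P\right)\right) = 2 P \left(-2 + 2 P\right)$)
$- 81 d{\left(-6 \right)} = - 81 \cdot 4 \left(-6\right) \left(-1 - 6\right) = - 81 \cdot 4 \left(-6\right) \left(-7\right) = \left(-81\right) 168 = -13608$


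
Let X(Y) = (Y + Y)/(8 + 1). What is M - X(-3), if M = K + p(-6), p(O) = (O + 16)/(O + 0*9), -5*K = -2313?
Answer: 2308/5 ≈ 461.60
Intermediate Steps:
K = 2313/5 (K = -⅕*(-2313) = 2313/5 ≈ 462.60)
p(O) = (16 + O)/O (p(O) = (16 + O)/(O + 0) = (16 + O)/O)
X(Y) = 2*Y/9 (X(Y) = (2*Y)/9 = (2*Y)*(⅑) = 2*Y/9)
M = 6914/15 (M = 2313/5 + (16 - 6)/(-6) = 2313/5 - ⅙*10 = 2313/5 - 5/3 = 6914/15 ≈ 460.93)
M - X(-3) = 6914/15 - 2*(-3)/9 = 6914/15 - 1*(-⅔) = 6914/15 + ⅔ = 2308/5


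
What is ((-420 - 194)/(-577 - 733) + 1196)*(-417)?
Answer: -326797479/655 ≈ -4.9893e+5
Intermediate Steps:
((-420 - 194)/(-577 - 733) + 1196)*(-417) = (-614/(-1310) + 1196)*(-417) = (-614*(-1/1310) + 1196)*(-417) = (307/655 + 1196)*(-417) = (783687/655)*(-417) = -326797479/655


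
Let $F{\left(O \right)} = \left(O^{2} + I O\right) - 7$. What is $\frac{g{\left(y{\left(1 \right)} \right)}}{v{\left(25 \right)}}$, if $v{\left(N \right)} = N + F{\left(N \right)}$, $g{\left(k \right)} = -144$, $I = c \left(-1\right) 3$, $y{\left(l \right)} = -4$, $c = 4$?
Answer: $- \frac{144}{343} \approx -0.41983$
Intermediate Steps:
$I = -12$ ($I = 4 \left(-1\right) 3 = \left(-4\right) 3 = -12$)
$F{\left(O \right)} = -7 + O^{2} - 12 O$ ($F{\left(O \right)} = \left(O^{2} - 12 O\right) - 7 = -7 + O^{2} - 12 O$)
$v{\left(N \right)} = -7 + N^{2} - 11 N$ ($v{\left(N \right)} = N - \left(7 - N^{2} + 12 N\right) = -7 + N^{2} - 11 N$)
$\frac{g{\left(y{\left(1 \right)} \right)}}{v{\left(25 \right)}} = - \frac{144}{-7 + 25^{2} - 275} = - \frac{144}{-7 + 625 - 275} = - \frac{144}{343}$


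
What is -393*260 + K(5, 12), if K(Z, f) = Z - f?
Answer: -102187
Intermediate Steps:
-393*260 + K(5, 12) = -393*260 + (5 - 1*12) = -102180 + (5 - 12) = -102180 - 7 = -102187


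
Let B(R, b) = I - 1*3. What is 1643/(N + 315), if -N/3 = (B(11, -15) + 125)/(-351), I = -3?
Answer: 192231/36974 ≈ 5.1991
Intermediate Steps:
B(R, b) = -6 (B(R, b) = -3 - 1*3 = -3 - 3 = -6)
N = 119/117 (N = -3*(-6 + 125)/(-351) = -357*(-1)/351 = -3*(-119/351) = 119/117 ≈ 1.0171)
1643/(N + 315) = 1643/(119/117 + 315) = 1643/(36974/117) = (117/36974)*1643 = 192231/36974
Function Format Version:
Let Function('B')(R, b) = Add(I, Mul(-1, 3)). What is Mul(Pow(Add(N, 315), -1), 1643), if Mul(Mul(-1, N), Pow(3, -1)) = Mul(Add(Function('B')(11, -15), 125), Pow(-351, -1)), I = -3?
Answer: Rational(192231, 36974) ≈ 5.1991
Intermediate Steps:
Function('B')(R, b) = -6 (Function('B')(R, b) = Add(-3, Mul(-1, 3)) = Add(-3, -3) = -6)
N = Rational(119, 117) (N = Mul(-3, Mul(Add(-6, 125), Pow(-351, -1))) = Mul(-3, Mul(119, Rational(-1, 351))) = Mul(-3, Rational(-119, 351)) = Rational(119, 117) ≈ 1.0171)
Mul(Pow(Add(N, 315), -1), 1643) = Mul(Pow(Add(Rational(119, 117), 315), -1), 1643) = Mul(Pow(Rational(36974, 117), -1), 1643) = Mul(Rational(117, 36974), 1643) = Rational(192231, 36974)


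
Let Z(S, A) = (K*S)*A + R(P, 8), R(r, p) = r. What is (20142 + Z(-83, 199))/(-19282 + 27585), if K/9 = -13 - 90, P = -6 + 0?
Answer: 15331395/8303 ≈ 1846.5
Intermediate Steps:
P = -6
K = -927 (K = 9*(-13 - 90) = 9*(-103) = -927)
Z(S, A) = -6 - 927*A*S (Z(S, A) = (-927*S)*A - 6 = -927*A*S - 6 = -6 - 927*A*S)
(20142 + Z(-83, 199))/(-19282 + 27585) = (20142 + (-6 - 927*199*(-83)))/(-19282 + 27585) = (20142 + (-6 + 15311259))/8303 = (20142 + 15311253)*(1/8303) = 15331395*(1/8303) = 15331395/8303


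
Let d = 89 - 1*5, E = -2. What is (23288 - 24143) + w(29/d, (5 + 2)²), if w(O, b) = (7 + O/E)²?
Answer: -22815911/28224 ≈ -808.39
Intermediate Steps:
d = 84 (d = 89 - 5 = 84)
w(O, b) = (7 - O/2)² (w(O, b) = (7 + O/(-2))² = (7 + O*(-½))² = (7 - O/2)²)
(23288 - 24143) + w(29/d, (5 + 2)²) = (23288 - 24143) + (-14 + 29/84)²/4 = -855 + (-14 + 29*(1/84))²/4 = -855 + (-14 + 29/84)²/4 = -855 + (-1147/84)²/4 = -855 + (¼)*(1315609/7056) = -855 + 1315609/28224 = -22815911/28224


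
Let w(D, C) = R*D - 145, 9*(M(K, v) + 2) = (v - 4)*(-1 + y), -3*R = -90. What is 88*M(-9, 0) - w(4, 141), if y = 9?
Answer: -4175/9 ≈ -463.89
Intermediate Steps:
R = 30 (R = -⅓*(-90) = 30)
M(K, v) = -50/9 + 8*v/9 (M(K, v) = -2 + ((v - 4)*(-1 + 9))/9 = -2 + ((-4 + v)*8)/9 = -2 + (-32 + 8*v)/9 = -2 + (-32/9 + 8*v/9) = -50/9 + 8*v/9)
w(D, C) = -145 + 30*D (w(D, C) = 30*D - 145 = -145 + 30*D)
88*M(-9, 0) - w(4, 141) = 88*(-50/9 + (8/9)*0) - (-145 + 30*4) = 88*(-50/9 + 0) - (-145 + 120) = 88*(-50/9) - 1*(-25) = -4400/9 + 25 = -4175/9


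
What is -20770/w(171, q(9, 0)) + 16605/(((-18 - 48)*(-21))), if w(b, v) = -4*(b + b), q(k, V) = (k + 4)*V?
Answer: 1430635/52668 ≈ 27.163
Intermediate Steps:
q(k, V) = V*(4 + k) (q(k, V) = (4 + k)*V = V*(4 + k))
w(b, v) = -8*b
-20770/w(171, q(9, 0)) + 16605/(((-18 - 48)*(-21))) = -20770/((-8*171)) + 16605/(((-18 - 48)*(-21))) = -20770/(-1368) + 16605/((-66*(-21))) = -20770*(-1/1368) + 16605/1386 = 10385/684 + 16605*(1/1386) = 10385/684 + 1845/154 = 1430635/52668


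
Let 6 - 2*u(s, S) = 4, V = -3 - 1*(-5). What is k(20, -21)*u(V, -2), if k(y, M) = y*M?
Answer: -420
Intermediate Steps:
V = 2 (V = -3 + 5 = 2)
u(s, S) = 1 (u(s, S) = 3 - ½*4 = 3 - 2 = 1)
k(y, M) = M*y
k(20, -21)*u(V, -2) = -21*20*1 = -420*1 = -420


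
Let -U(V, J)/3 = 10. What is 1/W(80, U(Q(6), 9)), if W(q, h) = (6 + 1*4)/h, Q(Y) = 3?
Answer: -3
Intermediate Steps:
U(V, J) = -30 (U(V, J) = -3*10 = -30)
W(q, h) = 10/h (W(q, h) = (6 + 4)/h = 10/h)
1/W(80, U(Q(6), 9)) = 1/(10/(-30)) = 1/(10*(-1/30)) = 1/(-1/3) = -3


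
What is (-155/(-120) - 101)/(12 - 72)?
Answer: 2393/1440 ≈ 1.6618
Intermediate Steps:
(-155/(-120) - 101)/(12 - 72) = (-155*(-1/120) - 101)/(-60) = (31/24 - 101)*(-1/60) = -2393/24*(-1/60) = 2393/1440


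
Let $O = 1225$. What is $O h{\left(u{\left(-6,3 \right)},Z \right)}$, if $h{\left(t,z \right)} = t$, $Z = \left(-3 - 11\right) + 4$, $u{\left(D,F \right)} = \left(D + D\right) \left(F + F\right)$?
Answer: $-88200$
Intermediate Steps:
$u{\left(D,F \right)} = 4 D F$ ($u{\left(D,F \right)} = 2 D 2 F = 4 D F$)
$Z = -10$ ($Z = -14 + 4 = -10$)
$O h{\left(u{\left(-6,3 \right)},Z \right)} = 1225 \cdot 4 \left(-6\right) 3 = 1225 \left(-72\right) = -88200$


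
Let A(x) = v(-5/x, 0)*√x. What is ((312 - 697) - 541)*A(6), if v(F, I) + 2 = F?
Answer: 7871*√6/3 ≈ 6426.6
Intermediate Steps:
v(F, I) = -2 + F
A(x) = √x*(-2 - 5/x) (A(x) = (-2 - 5/x)*√x = √x*(-2 - 5/x))
((312 - 697) - 541)*A(6) = ((312 - 697) - 541)*((-5 - 2*6)/√6) = (-385 - 541)*((√6/6)*(-5 - 12)) = -926*√6/6*(-17) = -(-7871)*√6/3 = 7871*√6/3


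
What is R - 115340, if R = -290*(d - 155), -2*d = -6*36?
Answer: -101710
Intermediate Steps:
d = 108 (d = -(-3)*36 = -½*(-216) = 108)
R = 13630 (R = -290*(108 - 155) = -290*(-47) = 13630)
R - 115340 = 13630 - 115340 = -101710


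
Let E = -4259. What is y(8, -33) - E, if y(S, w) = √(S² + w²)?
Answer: 4259 + √1153 ≈ 4293.0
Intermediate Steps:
y(8, -33) - E = √(8² + (-33)²) - 1*(-4259) = √(64 + 1089) + 4259 = √1153 + 4259 = 4259 + √1153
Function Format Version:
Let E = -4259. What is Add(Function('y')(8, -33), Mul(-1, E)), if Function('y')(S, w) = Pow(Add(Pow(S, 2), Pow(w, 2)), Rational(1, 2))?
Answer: Add(4259, Pow(1153, Rational(1, 2))) ≈ 4293.0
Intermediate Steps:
Add(Function('y')(8, -33), Mul(-1, E)) = Add(Pow(Add(Pow(8, 2), Pow(-33, 2)), Rational(1, 2)), Mul(-1, -4259)) = Add(Pow(Add(64, 1089), Rational(1, 2)), 4259) = Add(Pow(1153, Rational(1, 2)), 4259) = Add(4259, Pow(1153, Rational(1, 2)))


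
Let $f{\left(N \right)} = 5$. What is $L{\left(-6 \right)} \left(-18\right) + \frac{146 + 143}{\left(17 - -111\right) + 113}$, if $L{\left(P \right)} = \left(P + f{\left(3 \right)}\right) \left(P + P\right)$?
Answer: $- \frac{51767}{241} \approx -214.8$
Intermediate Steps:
$L{\left(P \right)} = 2 P \left(5 + P\right)$ ($L{\left(P \right)} = \left(P + 5\right) \left(P + P\right) = \left(5 + P\right) 2 P = 2 P \left(5 + P\right)$)
$L{\left(-6 \right)} \left(-18\right) + \frac{146 + 143}{\left(17 - -111\right) + 113} = 2 \left(-6\right) \left(5 - 6\right) \left(-18\right) + \frac{146 + 143}{\left(17 - -111\right) + 113} = 2 \left(-6\right) \left(-1\right) \left(-18\right) + \frac{289}{\left(17 + 111\right) + 113} = 12 \left(-18\right) + \frac{289}{128 + 113} = -216 + \frac{289}{241} = - \frac{51767}{241}$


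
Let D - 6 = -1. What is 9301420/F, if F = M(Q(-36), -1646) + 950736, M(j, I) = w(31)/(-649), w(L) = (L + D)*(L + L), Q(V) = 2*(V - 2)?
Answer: 1509155395/154256358 ≈ 9.7834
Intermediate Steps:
D = 5 (D = 6 - 1 = 5)
Q(V) = -4 + 2*V (Q(V) = 2*(-2 + V) = -4 + 2*V)
w(L) = 2*L*(5 + L) (w(L) = (L + 5)*(L + L) = (5 + L)*(2*L) = 2*L*(5 + L))
M(j, I) = -2232/649 (M(j, I) = (2*31*(5 + 31))/(-649) = (2*31*36)*(-1/649) = 2232*(-1/649) = -2232/649)
F = 617025432/649 (F = -2232/649 + 950736 = 617025432/649 ≈ 9.5073e+5)
9301420/F = 9301420/(617025432/649) = 9301420*(649/617025432) = 1509155395/154256358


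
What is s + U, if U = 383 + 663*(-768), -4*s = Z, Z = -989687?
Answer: -1045517/4 ≈ -2.6138e+5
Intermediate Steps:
s = 989687/4 (s = -¼*(-989687) = 989687/4 ≈ 2.4742e+5)
U = -508801 (U = 383 - 509184 = -508801)
s + U = 989687/4 - 508801 = -1045517/4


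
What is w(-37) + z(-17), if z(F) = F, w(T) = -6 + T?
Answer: -60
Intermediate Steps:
w(-37) + z(-17) = (-6 - 37) - 17 = -43 - 17 = -60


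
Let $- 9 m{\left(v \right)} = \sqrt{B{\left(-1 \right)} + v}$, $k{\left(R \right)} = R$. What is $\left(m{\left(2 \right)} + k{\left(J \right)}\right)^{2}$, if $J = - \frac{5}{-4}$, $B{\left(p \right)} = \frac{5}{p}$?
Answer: $\frac{659}{432} - \frac{5 i \sqrt{3}}{18} \approx 1.5255 - 0.48113 i$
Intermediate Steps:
$J = \frac{5}{4}$ ($J = \left(-5\right) \left(- \frac{1}{4}\right) = \frac{5}{4} \approx 1.25$)
$m{\left(v \right)} = - \frac{\sqrt{-5 + v}}{9}$ ($m{\left(v \right)} = - \frac{\sqrt{\frac{5}{-1} + v}}{9} = - \frac{\sqrt{5 \left(-1\right) + v}}{9} = - \frac{\sqrt{-5 + v}}{9}$)
$\left(m{\left(2 \right)} + k{\left(J \right)}\right)^{2} = \left(- \frac{\sqrt{-5 + 2}}{9} + \frac{5}{4}\right)^{2} = \left(- \frac{\sqrt{-3}}{9} + \frac{5}{4}\right)^{2} = \left(- \frac{i \sqrt{3}}{9} + \frac{5}{4}\right)^{2} = \left(\frac{5}{4} - \frac{i \sqrt{3}}{9}\right)^{2}$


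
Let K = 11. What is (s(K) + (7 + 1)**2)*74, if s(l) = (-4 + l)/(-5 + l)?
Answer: 14467/3 ≈ 4822.3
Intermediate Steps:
s(l) = (-4 + l)/(-5 + l)
(s(K) + (7 + 1)**2)*74 = ((-4 + 11)/(-5 + 11) + (7 + 1)**2)*74 = (7/6 + 8**2)*74 = ((1/6)*7 + 64)*74 = (7/6 + 64)*74 = (391/6)*74 = 14467/3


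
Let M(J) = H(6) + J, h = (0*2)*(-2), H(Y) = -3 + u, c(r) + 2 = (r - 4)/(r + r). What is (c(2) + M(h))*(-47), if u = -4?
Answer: 893/2 ≈ 446.50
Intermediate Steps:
c(r) = -2 + (-4 + r)/(2*r) (c(r) = -2 + (r - 4)/(r + r) = -2 + (-4 + r)/((2*r)) = -2 + (-4 + r)*(1/(2*r)) = -2 + (-4 + r)/(2*r))
H(Y) = -7 (H(Y) = -3 - 4 = -7)
h = 0 (h = 0*(-2) = 0)
M(J) = -7 + J
(c(2) + M(h))*(-47) = ((-3/2 - 2/2) + (-7 + 0))*(-47) = ((-3/2 - 2*1/2) - 7)*(-47) = ((-3/2 - 1) - 7)*(-47) = (-5/2 - 7)*(-47) = -19/2*(-47) = 893/2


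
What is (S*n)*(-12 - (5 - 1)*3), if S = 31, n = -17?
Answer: 12648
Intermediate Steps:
(S*n)*(-12 - (5 - 1)*3) = (31*(-17))*(-12 - (5 - 1)*3) = -527*(-12 - 4*3) = -527*(-12 - 1*12) = -527*(-12 - 12) = -527*(-24) = 12648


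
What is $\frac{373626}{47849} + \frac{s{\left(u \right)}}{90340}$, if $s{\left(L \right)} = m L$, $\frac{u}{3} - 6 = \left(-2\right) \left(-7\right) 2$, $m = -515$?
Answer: $\frac{3123986487}{432267866} \approx 7.227$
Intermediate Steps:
$u = 102$ ($u = 18 + 3 \left(-2\right) \left(-7\right) 2 = 18 + 3 \cdot 14 \cdot 2 = 18 + 3 \cdot 28 = 18 + 84 = 102$)
$s{\left(L \right)} = - 515 L$
$\frac{373626}{47849} + \frac{s{\left(u \right)}}{90340} = \frac{373626}{47849} + \frac{\left(-515\right) 102}{90340} = 373626 \cdot \frac{1}{47849} - \frac{5253}{9034} = \frac{373626}{47849} - \frac{5253}{9034} = \frac{3123986487}{432267866}$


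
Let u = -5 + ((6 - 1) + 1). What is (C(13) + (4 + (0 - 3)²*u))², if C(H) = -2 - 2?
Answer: 81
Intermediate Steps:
C(H) = -4
u = 1 (u = -5 + (5 + 1) = -5 + 6 = 1)
(C(13) + (4 + (0 - 3)²*u))² = (-4 + (4 + (0 - 3)²*1))² = (-4 + (4 + (-3)²*1))² = (-4 + (4 + 9*1))² = (-4 + (4 + 9))² = (-4 + 13)² = 9² = 81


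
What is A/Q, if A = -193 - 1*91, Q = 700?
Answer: -71/175 ≈ -0.40571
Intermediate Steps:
A = -284 (A = -193 - 91 = -284)
A/Q = -284/700 = -284*1/700 = -71/175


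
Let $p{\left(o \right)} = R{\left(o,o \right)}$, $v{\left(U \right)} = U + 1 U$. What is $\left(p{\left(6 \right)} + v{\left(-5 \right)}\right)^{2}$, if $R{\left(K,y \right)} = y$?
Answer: $16$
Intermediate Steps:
$v{\left(U \right)} = 2 U$ ($v{\left(U \right)} = U + U = 2 U$)
$p{\left(o \right)} = o$
$\left(p{\left(6 \right)} + v{\left(-5 \right)}\right)^{2} = \left(6 + 2 \left(-5\right)\right)^{2} = \left(6 - 10\right)^{2} = \left(-4\right)^{2} = 16$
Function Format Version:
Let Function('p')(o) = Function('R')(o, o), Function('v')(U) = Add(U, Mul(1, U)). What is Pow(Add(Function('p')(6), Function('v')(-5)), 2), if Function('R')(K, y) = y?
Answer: 16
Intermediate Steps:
Function('v')(U) = Mul(2, U) (Function('v')(U) = Add(U, U) = Mul(2, U))
Function('p')(o) = o
Pow(Add(Function('p')(6), Function('v')(-5)), 2) = Pow(Add(6, Mul(2, -5)), 2) = Pow(Add(6, -10), 2) = Pow(-4, 2) = 16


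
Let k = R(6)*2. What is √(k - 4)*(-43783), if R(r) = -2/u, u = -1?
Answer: 0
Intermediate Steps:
R(r) = 2 (R(r) = -2/(-1) = -2*(-1) = 2)
k = 4 (k = 2*2 = 4)
√(k - 4)*(-43783) = √(4 - 4)*(-43783) = √0*(-43783) = 0*(-43783) = 0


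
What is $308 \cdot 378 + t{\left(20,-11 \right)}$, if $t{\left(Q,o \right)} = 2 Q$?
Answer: $116464$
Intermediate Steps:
$308 \cdot 378 + t{\left(20,-11 \right)} = 308 \cdot 378 + 2 \cdot 20 = 116424 + 40 = 116464$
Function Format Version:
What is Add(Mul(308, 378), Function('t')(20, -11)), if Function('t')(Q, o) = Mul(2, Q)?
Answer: 116464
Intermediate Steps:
Add(Mul(308, 378), Function('t')(20, -11)) = Add(Mul(308, 378), Mul(2, 20)) = Add(116424, 40) = 116464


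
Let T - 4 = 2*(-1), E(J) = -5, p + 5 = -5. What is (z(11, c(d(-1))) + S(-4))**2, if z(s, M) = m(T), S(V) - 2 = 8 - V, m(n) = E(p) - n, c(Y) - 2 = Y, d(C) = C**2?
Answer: 49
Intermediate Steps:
p = -10 (p = -5 - 5 = -10)
c(Y) = 2 + Y
T = 2 (T = 4 + 2*(-1) = 4 - 2 = 2)
m(n) = -5 - n
S(V) = 10 - V (S(V) = 2 + (8 - V) = 10 - V)
z(s, M) = -7 (z(s, M) = -5 - 1*2 = -5 - 2 = -7)
(z(11, c(d(-1))) + S(-4))**2 = (-7 + (10 - 1*(-4)))**2 = (-7 + (10 + 4))**2 = (-7 + 14)**2 = 7**2 = 49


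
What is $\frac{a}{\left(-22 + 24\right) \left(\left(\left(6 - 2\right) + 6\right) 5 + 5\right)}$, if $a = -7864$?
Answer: $- \frac{3932}{55} \approx -71.491$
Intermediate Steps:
$\frac{a}{\left(-22 + 24\right) \left(\left(\left(6 - 2\right) + 6\right) 5 + 5\right)} = - \frac{7864}{\left(-22 + 24\right) \left(\left(\left(6 - 2\right) + 6\right) 5 + 5\right)} = - \frac{7864}{2 \left(\left(4 + 6\right) 5 + 5\right)} = - \frac{7864}{2 \left(10 \cdot 5 + 5\right)} = - \frac{7864}{2 \left(50 + 5\right)} = - \frac{7864}{2 \cdot 55} = - \frac{7864}{110} = \left(-7864\right) \frac{1}{110} = - \frac{3932}{55}$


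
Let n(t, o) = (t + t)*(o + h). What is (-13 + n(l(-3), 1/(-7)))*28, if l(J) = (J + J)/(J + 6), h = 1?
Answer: -460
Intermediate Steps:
l(J) = 2*J/(6 + J) (l(J) = (2*J)/(6 + J) = 2*J/(6 + J))
n(t, o) = 2*t*(1 + o) (n(t, o) = (t + t)*(o + 1) = (2*t)*(1 + o) = 2*t*(1 + o))
(-13 + n(l(-3), 1/(-7)))*28 = (-13 + 2*(2*(-3)/(6 - 3))*(1 + 1/(-7)))*28 = (-13 + 2*(2*(-3)/3)*(1 - ⅐))*28 = (-13 + 2*(2*(-3)*(⅓))*(6/7))*28 = (-13 + 2*(-2)*(6/7))*28 = (-13 - 24/7)*28 = -115/7*28 = -460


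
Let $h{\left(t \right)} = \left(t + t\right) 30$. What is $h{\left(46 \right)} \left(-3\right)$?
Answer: $-8280$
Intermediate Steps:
$h{\left(t \right)} = 60 t$ ($h{\left(t \right)} = 2 t 30 = 60 t$)
$h{\left(46 \right)} \left(-3\right) = 60 \cdot 46 \left(-3\right) = 2760 \left(-3\right) = -8280$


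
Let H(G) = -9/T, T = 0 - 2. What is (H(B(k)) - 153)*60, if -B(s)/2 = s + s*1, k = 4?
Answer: -8910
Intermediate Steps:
T = -2
B(s) = -4*s (B(s) = -2*(s + s*1) = -2*(s + s) = -4*s)
H(G) = 9/2 (H(G) = -9/(-2) = -9*(-½) = 9/2)
(H(B(k)) - 153)*60 = (9/2 - 153)*60 = -297/2*60 = -8910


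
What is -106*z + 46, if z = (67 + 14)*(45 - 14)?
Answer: -266120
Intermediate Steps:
z = 2511 (z = 81*31 = 2511)
-106*z + 46 = -106*2511 + 46 = -266166 + 46 = -266120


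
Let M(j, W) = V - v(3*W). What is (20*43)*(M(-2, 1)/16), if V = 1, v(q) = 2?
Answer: -215/4 ≈ -53.750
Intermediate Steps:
M(j, W) = -1 (M(j, W) = 1 - 1*2 = 1 - 2 = -1)
(20*43)*(M(-2, 1)/16) = (20*43)*(-1/16) = 860*(-1*1/16) = 860*(-1/16) = -215/4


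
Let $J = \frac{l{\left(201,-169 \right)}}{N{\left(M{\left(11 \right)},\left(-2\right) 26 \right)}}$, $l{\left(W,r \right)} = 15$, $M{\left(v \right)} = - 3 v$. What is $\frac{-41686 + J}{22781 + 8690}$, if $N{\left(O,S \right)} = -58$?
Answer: $- \frac{2417803}{1825318} \approx -1.3246$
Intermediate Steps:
$J = - \frac{15}{58}$ ($J = \frac{15}{-58} = 15 \left(- \frac{1}{58}\right) = - \frac{15}{58} \approx -0.25862$)
$\frac{-41686 + J}{22781 + 8690} = \frac{-41686 - \frac{15}{58}}{22781 + 8690} = - \frac{2417803}{58 \cdot 31471} = \left(- \frac{2417803}{58}\right) \frac{1}{31471} = - \frac{2417803}{1825318}$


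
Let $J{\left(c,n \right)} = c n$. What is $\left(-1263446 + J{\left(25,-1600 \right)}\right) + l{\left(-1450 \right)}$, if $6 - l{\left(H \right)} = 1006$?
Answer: $-1304446$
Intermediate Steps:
$l{\left(H \right)} = -1000$ ($l{\left(H \right)} = 6 - 1006 = -1000$)
$\left(-1263446 + J{\left(25,-1600 \right)}\right) + l{\left(-1450 \right)} = \left(-1263446 + 25 \left(-1600\right)\right) - 1000 = \left(-1263446 - 40000\right) - 1000 = -1303446 - 1000 = -1304446$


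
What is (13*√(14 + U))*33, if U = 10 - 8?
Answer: 1716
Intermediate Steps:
U = 2
(13*√(14 + U))*33 = (13*√(14 + 2))*33 = (13*√16)*33 = (13*4)*33 = 52*33 = 1716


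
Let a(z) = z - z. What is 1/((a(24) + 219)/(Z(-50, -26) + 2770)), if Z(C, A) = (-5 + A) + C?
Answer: 2689/219 ≈ 12.279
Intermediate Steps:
a(z) = 0
Z(C, A) = -5 + A + C
1/((a(24) + 219)/(Z(-50, -26) + 2770)) = 1/((0 + 219)/((-5 - 26 - 50) + 2770)) = 1/(219/(-81 + 2770)) = 1/(219/2689) = 2689/219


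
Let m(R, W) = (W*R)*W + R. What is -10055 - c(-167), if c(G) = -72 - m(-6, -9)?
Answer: -10475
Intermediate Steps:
m(R, W) = R + R*W² (m(R, W) = (R*W)*W + R = R*W² + R = R + R*W²)
c(G) = 420 (c(G) = -72 - (-6)*(1 + (-9)²) = -72 - (-6)*(1 + 81) = -72 - (-6)*82 = -72 - 1*(-492) = -72 + 492 = 420)
-10055 - c(-167) = -10055 - 1*420 = -10055 - 420 = -10475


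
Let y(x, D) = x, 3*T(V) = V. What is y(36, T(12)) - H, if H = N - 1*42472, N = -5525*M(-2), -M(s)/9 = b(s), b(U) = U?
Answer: 141958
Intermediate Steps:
T(V) = V/3
M(s) = -9*s
N = -99450 (N = -(-49725)*(-2) = -5525*18 = -99450)
H = -141922 (H = -99450 - 1*42472 = -99450 - 42472 = -141922)
y(36, T(12)) - H = 36 - 1*(-141922) = 36 + 141922 = 141958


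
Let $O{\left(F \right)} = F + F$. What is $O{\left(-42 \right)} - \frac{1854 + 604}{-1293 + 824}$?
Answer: $- \frac{36938}{469} \approx -78.759$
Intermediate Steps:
$O{\left(F \right)} = 2 F$
$O{\left(-42 \right)} - \frac{1854 + 604}{-1293 + 824} = 2 \left(-42\right) - \frac{1854 + 604}{-1293 + 824} = -84 - \frac{2458}{-469} = -84 - 2458 \left(- \frac{1}{469}\right) = -84 - - \frac{2458}{469} = -84 + \frac{2458}{469} = - \frac{36938}{469}$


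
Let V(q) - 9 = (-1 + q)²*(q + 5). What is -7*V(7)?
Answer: -3087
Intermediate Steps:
V(q) = 9 + (-1 + q)²*(5 + q) (V(q) = 9 + (-1 + q)²*(q + 5) = 9 + (-1 + q)²*(5 + q))
-7*V(7) = -7*(14 + 7³ - 9*7 + 3*7²) = -7*(14 + 343 - 63 + 3*49) = -7*(14 + 343 - 63 + 147) = -7*441 = -3087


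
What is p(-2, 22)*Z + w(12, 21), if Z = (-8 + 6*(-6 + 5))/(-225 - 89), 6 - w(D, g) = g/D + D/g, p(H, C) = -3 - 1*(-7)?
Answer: 16955/4396 ≈ 3.8569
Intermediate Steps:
p(H, C) = 4 (p(H, C) = -3 + 7 = 4)
w(D, g) = 6 - D/g - g/D (w(D, g) = 6 - (g/D + D/g) = 6 - (D/g + g/D) = 6 + (-D/g - g/D) = 6 - D/g - g/D)
Z = 7/157 (Z = (-8 + 6*(-1))/(-314) = (-8 - 6)*(-1/314) = -14*(-1/314) = 7/157 ≈ 0.044586)
p(-2, 22)*Z + w(12, 21) = 4*(7/157) + (6 - 1*12/21 - 1*21/12) = 28/157 + (6 - 1*12*1/21 - 1*21*1/12) = 28/157 + (6 - 4/7 - 7/4) = 28/157 + 103/28 = 16955/4396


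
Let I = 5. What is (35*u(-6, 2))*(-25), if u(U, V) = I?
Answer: -4375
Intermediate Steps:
u(U, V) = 5
(35*u(-6, 2))*(-25) = (35*5)*(-25) = 175*(-25) = -4375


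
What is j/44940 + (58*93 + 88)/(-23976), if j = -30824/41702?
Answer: -214051849883/936106896060 ≈ -0.22866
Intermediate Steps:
j = -15412/20851 (j = -30824*1/41702 = -15412/20851 ≈ -0.73915)
j/44940 + (58*93 + 88)/(-23976) = -15412/20851/44940 + (58*93 + 88)/(-23976) = -15412/20851*1/44940 + (5394 + 88)*(-1/23976) = -3853/234260985 + 5482*(-1/23976) = -3853/234260985 - 2741/11988 = -214051849883/936106896060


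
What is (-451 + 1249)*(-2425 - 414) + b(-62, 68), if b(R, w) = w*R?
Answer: -2269738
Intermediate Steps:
b(R, w) = R*w
(-451 + 1249)*(-2425 - 414) + b(-62, 68) = (-451 + 1249)*(-2425 - 414) - 62*68 = 798*(-2839) - 4216 = -2265522 - 4216 = -2269738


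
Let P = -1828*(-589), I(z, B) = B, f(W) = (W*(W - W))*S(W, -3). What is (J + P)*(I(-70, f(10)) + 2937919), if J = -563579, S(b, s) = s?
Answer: 1507484431847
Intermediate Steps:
f(W) = 0 (f(W) = (W*(W - W))*(-3) = (W*0)*(-3) = 0*(-3) = 0)
P = 1076692
(J + P)*(I(-70, f(10)) + 2937919) = (-563579 + 1076692)*(0 + 2937919) = 513113*2937919 = 1507484431847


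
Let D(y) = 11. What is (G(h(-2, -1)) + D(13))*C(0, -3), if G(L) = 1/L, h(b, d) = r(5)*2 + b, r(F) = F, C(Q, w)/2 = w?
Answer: -267/4 ≈ -66.750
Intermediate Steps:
C(Q, w) = 2*w
h(b, d) = 10 + b (h(b, d) = 5*2 + b = 10 + b)
(G(h(-2, -1)) + D(13))*C(0, -3) = (1/(10 - 2) + 11)*(2*(-3)) = (1/8 + 11)*(-6) = (89/8)*(-6) = -267/4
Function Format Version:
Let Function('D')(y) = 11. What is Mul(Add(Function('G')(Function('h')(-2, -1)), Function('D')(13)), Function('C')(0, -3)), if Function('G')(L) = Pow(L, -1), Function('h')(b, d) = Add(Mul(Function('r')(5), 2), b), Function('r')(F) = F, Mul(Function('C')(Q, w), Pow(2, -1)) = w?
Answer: Rational(-267, 4) ≈ -66.750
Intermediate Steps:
Function('C')(Q, w) = Mul(2, w)
Function('h')(b, d) = Add(10, b) (Function('h')(b, d) = Add(Mul(5, 2), b) = Add(10, b))
Mul(Add(Function('G')(Function('h')(-2, -1)), Function('D')(13)), Function('C')(0, -3)) = Mul(Add(Pow(Add(10, -2), -1), 11), Mul(2, -3)) = Mul(Add(Pow(8, -1), 11), -6) = Mul(Add(Rational(1, 8), 11), -6) = Mul(Rational(89, 8), -6) = Rational(-267, 4)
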